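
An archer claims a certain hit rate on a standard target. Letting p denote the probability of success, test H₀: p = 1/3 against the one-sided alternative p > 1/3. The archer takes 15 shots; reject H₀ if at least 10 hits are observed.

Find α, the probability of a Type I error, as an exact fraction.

The Type I error probability is α = P(X ≥ 10) computed under H₀, where X ~ Binomial(15, 1/3).
Summing C(15,j)(1/3)^j(2/3)^{15−j} for j = 10,…,15 gives 122027/14348907.

122027/14348907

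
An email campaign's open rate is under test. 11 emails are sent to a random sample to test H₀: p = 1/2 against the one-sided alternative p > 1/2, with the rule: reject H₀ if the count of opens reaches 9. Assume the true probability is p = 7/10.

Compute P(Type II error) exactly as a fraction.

Under the alternative p = 7/10, X ~ Binomial(11, 7/10); β is the probability the test does not reject, P(X < 9).
Adding the binomial probabilities P(X=0)+…+P(X=8) at p = 7/10 gives 2749038183/4000000000.

2749038183/4000000000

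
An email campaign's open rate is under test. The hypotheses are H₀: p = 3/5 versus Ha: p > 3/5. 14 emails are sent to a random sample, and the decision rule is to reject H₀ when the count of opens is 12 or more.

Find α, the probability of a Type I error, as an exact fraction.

Under H₀, X ~ Binomial(14, 3/5), and α = P(X ≥ 12).
Adding the binomial terms for j = 12 through 14 with p = 3/5 yields 242868537/6103515625.

242868537/6103515625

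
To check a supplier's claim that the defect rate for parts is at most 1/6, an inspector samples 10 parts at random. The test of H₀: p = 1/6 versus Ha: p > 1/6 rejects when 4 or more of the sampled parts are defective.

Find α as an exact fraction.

29279/419904

The significance level is the probability, assuming p = 1/6, of seeing 4 or more defectives in 10 draws.
Via the complement, α = 1 − Σ_{j=0}^{3} C(10,j)(1/6)^j(5/6)^{10-j} = 29279/419904.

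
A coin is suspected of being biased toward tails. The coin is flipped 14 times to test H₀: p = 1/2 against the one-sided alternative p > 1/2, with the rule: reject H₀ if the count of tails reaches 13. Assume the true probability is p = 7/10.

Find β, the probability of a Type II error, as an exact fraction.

95252438490057/100000000000000

A Type II error is failing to reject when Ha holds: with p = 7/10, β = P(Y ≤ 12).
Adding the binomial probabilities P(Y=0)+…+P(Y=12) at p = 7/10 gives 95252438490057/100000000000000.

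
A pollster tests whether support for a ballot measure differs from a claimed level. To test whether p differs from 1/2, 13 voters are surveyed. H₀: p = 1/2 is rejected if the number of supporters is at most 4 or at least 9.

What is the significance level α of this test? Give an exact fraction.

1093/4096

The significance level is the null-hypothesis probability of the rejection region {≤4} ∪ {≥9}.
Each tail has probability (1 + 13 + 78 + 286 + 715)/8192; doubling gives α = 2186/8192 = 1093/4096.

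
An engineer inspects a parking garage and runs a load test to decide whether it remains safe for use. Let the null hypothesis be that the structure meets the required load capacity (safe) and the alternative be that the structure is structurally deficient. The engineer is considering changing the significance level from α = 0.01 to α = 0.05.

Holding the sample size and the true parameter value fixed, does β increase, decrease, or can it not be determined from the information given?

With a larger α the critical value moves toward the center, so more of the Ha sampling distribution lies in the rejection region.

It decreases.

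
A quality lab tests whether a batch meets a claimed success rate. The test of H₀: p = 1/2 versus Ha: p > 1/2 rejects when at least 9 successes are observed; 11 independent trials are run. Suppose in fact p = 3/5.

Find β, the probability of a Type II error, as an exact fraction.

Under the alternative p = 3/5, X ~ Binomial(11, 3/5); β is the probability the test does not reject, P(X < 9).
Summing C(11,j)·(3/5)^j·(2/5)^{11-j} for j = 0..8 gives 8604328/9765625.

8604328/9765625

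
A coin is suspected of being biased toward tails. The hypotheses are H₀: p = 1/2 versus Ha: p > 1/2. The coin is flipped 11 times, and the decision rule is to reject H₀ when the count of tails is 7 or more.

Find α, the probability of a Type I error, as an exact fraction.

281/1024

Under H₀, Y ~ Binomial(11, 1/2), and α = P(Y ≥ 7).
P(Y ≥ 7) = [C(11,7) + C(11,8) + C(11,9) + C(11,10) + C(11,11)] / 2^11 = (330 + 165 + 55 + 11 + 1) / 2048 = 562/2048 = 281/1024.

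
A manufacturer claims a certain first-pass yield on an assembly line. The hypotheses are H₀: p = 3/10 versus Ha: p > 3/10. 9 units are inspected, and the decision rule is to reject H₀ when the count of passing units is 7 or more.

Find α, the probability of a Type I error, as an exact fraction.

2145447/500000000

Under H₀, X ~ Binomial(9, 3/10), and α = P(X ≥ 7).
Adding the binomial terms for j = 7 through 9 with p = 3/10 yields 2145447/500000000.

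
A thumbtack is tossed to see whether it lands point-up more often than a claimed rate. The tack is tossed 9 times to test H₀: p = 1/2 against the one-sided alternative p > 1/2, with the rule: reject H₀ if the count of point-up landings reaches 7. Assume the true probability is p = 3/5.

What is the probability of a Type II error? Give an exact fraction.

1500416/1953125

Under the alternative p = 3/5, S ~ Binomial(9, 3/5); β is the probability the test does not reject, P(S < 7).
Equivalently, β = 1 − P(S ≥ 7) = 1500416/1953125.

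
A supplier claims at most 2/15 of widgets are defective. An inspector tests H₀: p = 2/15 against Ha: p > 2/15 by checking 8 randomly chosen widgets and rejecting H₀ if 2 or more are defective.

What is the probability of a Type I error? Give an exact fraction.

743183632/2562890625

Under H₀, S ~ Binomial(8, 2/15); the Type I error rate is P(S ≥ 2).
α = 1 − P(S ≤ 1) = 1 − 1819706993/2562890625 = 743183632/2562890625.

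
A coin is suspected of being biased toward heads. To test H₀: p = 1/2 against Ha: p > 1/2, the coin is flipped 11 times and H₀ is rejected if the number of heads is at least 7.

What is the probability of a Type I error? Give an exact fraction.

281/1024

α = P(reject H₀ | H₀ true) = P(Y ≥ 7 | p = 1/2), with Y ~ Binomial(11, 1/2).
That's C(11,7) + C(11,8) + C(11,9) + C(11,10) + C(11,11) over 2^11, i.e. (330 + 165 + 55 + 11 + 1)/2048 = 562/2048 = 281/1024.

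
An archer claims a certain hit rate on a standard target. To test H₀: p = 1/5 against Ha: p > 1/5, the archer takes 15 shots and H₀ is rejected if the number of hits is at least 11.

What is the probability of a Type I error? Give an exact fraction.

380301/30517578125

Under H₀, Y ~ Binomial(15, 1/5), and α = P(Y ≥ 11).
Adding the binomial terms for j = 11 through 15 with p = 1/5 yields 380301/30517578125.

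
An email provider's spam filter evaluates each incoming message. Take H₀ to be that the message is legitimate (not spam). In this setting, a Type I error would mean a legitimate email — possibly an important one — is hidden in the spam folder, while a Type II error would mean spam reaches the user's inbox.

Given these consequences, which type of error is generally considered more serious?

Type I error

The Type I consequence (a legitimate email — possibly an important one — is hidden in the spam folder) is more severe than the Type II consequence (spam reaches the user's inbox).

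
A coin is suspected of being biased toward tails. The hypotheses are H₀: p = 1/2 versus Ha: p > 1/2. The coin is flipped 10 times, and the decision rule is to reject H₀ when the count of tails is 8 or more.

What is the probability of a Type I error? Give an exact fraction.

7/128

Under H₀, X ~ Binomial(10, 1/2), and α = P(X ≥ 8).
Summing the upper tail: (45 + 10 + 1) / 2^10 = 56/1024 = 7/128.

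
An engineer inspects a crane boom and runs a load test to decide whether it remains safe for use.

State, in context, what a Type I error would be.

With the conventional null hypothesis that the structure meets the required load capacity (safe):
A Type I error is rejecting H₀ when H₀ is true.
Here that means closing the structure for repairs when actually the structure meets the required load capacity (safe).

A Type I error would mean concluding that the structure is structurally deficient when in fact the structure meets the required load capacity (safe).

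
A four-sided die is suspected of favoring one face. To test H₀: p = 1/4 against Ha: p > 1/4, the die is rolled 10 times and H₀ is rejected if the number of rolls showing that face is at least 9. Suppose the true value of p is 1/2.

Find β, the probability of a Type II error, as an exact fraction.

1013/1024

A Type II error is failing to reject when Ha holds: with p = 1/2, β = P(Y ≤ 8).
Equivalently, β = 1 − P(Y ≥ 9) = 1013/1024.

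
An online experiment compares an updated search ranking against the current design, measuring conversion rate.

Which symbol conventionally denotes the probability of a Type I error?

P(Type I error) = P(reject H₀ | H₀ true) = α, the significance level.

α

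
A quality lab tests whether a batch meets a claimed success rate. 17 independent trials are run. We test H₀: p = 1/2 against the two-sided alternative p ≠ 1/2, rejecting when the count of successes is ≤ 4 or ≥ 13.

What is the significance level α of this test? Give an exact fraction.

Under H₀, X ~ Binomial(17, 1/2); α is the probability of landing in either tail, P(X ≤ 4) + P(X ≥ 13).
Each tail has probability (1 + 17 + 136 + 680 + 2380)/131072; doubling gives α = 6428/131072 = 1607/32768.

1607/32768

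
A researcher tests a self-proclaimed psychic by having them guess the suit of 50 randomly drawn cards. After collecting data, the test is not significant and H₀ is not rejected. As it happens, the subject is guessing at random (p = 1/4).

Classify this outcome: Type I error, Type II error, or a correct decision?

The conventional null hypothesis here is that the subject is guessing at random (p = 1/4).
The test retained a true H₀ — the decision matches the true state.

Neither — the decision is correct.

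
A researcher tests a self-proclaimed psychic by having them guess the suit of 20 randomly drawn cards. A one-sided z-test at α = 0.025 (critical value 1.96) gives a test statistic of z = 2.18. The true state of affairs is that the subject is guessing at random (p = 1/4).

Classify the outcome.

Type I error

The conventional null hypothesis is that the subject is guessing at random (p = 1/4).
Since z = 2.18 > z* = 1.96, H₀ is rejected.
H₀ is true (actually the subject is guessing at random (p = 1/4)).
Rejecting a true H₀ is a Type I error.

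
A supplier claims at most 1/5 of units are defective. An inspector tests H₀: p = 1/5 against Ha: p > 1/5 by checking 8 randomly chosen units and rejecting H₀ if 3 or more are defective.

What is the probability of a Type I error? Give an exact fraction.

79329/390625

α = P(reject H₀ | H₀ true) = P(S ≥ 3 | p = 1/5), S ~ Binomial(8, 1/5).
Computing the lower-tail complement: 1 − 311296/390625 = 79329/390625.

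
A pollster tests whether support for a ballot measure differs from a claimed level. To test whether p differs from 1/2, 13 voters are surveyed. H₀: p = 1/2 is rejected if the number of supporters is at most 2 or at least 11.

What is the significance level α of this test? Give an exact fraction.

23/1024

α = P(Y ≤ 2 or Y ≥ 11 | p = 1/2), Y ~ Binomial(13, 1/2).
By symmetry, α = 2·P(Y ≤ 2) = 2·(1 + 13 + 78)/8192 = 184/8192 = 23/1024.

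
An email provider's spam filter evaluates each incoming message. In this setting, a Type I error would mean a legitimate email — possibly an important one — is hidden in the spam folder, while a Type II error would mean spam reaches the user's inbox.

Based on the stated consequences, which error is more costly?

The Type I consequence (a legitimate email — possibly an important one — is hidden in the spam folder) is more severe than the Type II consequence (spam reaches the user's inbox).

Type I error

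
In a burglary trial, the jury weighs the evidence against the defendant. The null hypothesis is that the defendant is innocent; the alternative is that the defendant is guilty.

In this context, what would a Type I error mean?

A Type I error is rejecting H₀ when H₀ is true.
Here that means convicting the defendant when actually the defendant is innocent.

A Type I error would mean concluding that the defendant is guilty when in fact the defendant is innocent.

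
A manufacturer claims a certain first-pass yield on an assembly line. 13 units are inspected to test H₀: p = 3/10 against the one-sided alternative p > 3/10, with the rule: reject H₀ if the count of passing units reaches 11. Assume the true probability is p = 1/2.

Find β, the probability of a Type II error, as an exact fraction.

2025/2048

Under the alternative p = 1/2, Y ~ Binomial(13, 1/2); β is the probability the test does not reject, P(Y < 11).
Adding the binomial probabilities P(Y=0)+…+P(Y=10) at p = 1/2 gives 2025/2048.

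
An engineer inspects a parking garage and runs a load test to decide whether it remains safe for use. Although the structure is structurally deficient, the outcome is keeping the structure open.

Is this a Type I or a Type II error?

Type II error

The null hypothesis here is that the structure meets the required load capacity (safe).
'Keeping the structure open' corresponds to failing to reject H₀.
H₀ was not rejected but H₀ is false — a Type II error (false negative).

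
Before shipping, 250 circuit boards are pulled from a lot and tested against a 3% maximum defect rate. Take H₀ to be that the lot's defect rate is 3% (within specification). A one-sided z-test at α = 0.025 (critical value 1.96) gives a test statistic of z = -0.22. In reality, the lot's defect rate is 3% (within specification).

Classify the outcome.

No error (correct decision).

Since z = -0.22 ≤ z* = 1.96, H₀ is not rejected.
H₀ is true (actually the lot's defect rate is 3% (within specification)).
The decision matches the true state — no error.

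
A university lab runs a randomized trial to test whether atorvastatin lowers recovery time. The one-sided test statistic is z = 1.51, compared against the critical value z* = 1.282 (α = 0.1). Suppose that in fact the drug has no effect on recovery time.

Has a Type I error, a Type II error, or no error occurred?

Type I error

The conventional null hypothesis is that the drug has no effect on recovery time.
Since z = 1.51 > z* = 1.282, H₀ is rejected.
H₀ is true (actually the drug has no effect on recovery time).
Rejecting a true H₀ is a Type I error.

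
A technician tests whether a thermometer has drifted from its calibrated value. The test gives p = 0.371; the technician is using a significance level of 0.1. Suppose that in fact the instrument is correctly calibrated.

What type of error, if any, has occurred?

The conventional null hypothesis is that the instrument is correctly calibrated.
Since p = 0.371 ≥ α = 0.1, H₀ is not rejected.
H₀ is true (actually the instrument is correctly calibrated).
The decision matches the true state — no error.

No error (correct decision).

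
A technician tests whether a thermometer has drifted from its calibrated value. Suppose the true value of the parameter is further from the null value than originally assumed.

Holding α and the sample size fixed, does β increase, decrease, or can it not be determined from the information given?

A larger true effect moves the Ha sampling distribution further from the H₀ critical value, making rejection more likely when Ha is true.

It decreases.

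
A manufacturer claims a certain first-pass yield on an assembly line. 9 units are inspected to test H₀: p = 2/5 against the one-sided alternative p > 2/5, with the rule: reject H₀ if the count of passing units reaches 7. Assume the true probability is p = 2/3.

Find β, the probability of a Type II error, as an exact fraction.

12259/19683

A Type II error is failing to reject when Ha holds: with p = 2/3, β = P(Y ≤ 6).
Adding the binomial probabilities P(Y=0)+…+P(Y=6) at p = 2/3 gives 12259/19683.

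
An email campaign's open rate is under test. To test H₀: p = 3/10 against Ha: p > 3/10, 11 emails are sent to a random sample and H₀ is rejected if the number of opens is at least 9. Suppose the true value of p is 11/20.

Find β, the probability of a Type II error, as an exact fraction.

β = P(fail to reject H₀ | Ha true) = P(K ≤ 8 | p = 11/20), K ~ Binomial(11, 11/20).
Summing C(11,j)·(11/20)^j·(9/20)^{11-j} for j = 0..8 gives 38288445266097/40960000000000.

38288445266097/40960000000000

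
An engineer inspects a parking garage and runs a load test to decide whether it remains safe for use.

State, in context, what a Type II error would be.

With the conventional null hypothesis that the structure meets the required load capacity (safe):
A Type II error is failing to reject H₀ when H₀ is false.
Here that means keeping the structure open when actually the structure is structurally deficient.

A Type II error would mean concluding that the structure meets the required load capacity (safe) (or at least failing to establish that the structure is structurally deficient) when in fact the structure is structurally deficient.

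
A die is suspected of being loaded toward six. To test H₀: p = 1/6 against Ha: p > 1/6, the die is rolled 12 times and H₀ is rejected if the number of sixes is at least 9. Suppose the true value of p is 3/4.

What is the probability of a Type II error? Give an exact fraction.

A Type II error is failing to reject when Ha holds: with p = 3/4, β = P(K ≤ 8).
Equivalently, β = 1 − P(K ≥ 9) = 5892517/16777216.

5892517/16777216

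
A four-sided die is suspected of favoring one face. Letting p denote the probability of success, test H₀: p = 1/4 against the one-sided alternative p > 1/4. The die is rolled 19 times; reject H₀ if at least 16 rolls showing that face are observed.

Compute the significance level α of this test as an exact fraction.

1735/17179869184

Under H₀, S ~ Binomial(19, 1/4), and α = P(S ≥ 16).
Summing C(19,j)(1/4)^j(3/4)^{19−j} for j = 16,…,19 gives 1735/17179869184.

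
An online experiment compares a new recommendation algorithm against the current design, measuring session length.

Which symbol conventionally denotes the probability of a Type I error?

P(Type I error) = P(reject H₀ | H₀ true) = α, the significance level.

α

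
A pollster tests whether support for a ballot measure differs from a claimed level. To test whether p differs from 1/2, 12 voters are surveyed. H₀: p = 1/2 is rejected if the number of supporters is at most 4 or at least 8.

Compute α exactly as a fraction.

397/1024

The significance level is the null-hypothesis probability of the rejection region {≤4} ∪ {≥8}.
By symmetry, α = 2·P(X ≤ 4) = 2·(1 + 12 + 66 + 220 + 495)/4096 = 1588/4096 = 397/1024.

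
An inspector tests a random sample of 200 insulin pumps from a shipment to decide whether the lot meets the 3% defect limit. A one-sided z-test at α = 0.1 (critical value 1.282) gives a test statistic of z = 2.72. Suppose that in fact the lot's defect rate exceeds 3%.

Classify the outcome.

The conventional null hypothesis is that the lot's defect rate is 3% (within specification).
Since z = 2.72 > z* = 1.282, H₀ is rejected.
H₀ is false (actually the lot's defect rate exceeds 3%).
The decision matches the true state — no error.

No error — this is a correct decision.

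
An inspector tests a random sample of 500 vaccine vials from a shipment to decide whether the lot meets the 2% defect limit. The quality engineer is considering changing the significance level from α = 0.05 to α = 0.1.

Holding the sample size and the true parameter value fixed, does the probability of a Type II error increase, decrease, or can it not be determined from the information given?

Relaxing α lowers the evidence threshold; under Ha, outcomes that previously fell short now trigger rejection.

It decreases.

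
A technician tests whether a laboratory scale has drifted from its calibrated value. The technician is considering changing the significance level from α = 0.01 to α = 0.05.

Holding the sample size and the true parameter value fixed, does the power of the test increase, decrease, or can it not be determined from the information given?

Relaxing α lowers the evidence threshold; under Ha, outcomes that previously fell short now trigger rejection.
Since power = 1 − β and β decreases, power increases.

It increases.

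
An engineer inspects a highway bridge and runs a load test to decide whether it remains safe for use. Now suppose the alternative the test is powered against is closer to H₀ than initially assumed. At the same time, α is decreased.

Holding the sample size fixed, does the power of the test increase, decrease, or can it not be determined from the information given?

When the true parameter is near the null value, the test has a harder time distinguishing Ha from H₀. A smaller α moves the rejection region further into the tail. With the alternative true, more outcomes now fall outside the rejection region, so failing to reject becomes more likely. Both changes push β in the same direction.
Since power = 1 − β and β increases, power decreases.

It decreases.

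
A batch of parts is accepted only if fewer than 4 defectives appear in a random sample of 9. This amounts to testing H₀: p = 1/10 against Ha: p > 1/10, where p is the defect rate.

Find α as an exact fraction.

4165547/500000000

α = P(reject H₀ | H₀ true) = P(X ≥ 4 | p = 1/10), X ~ Binomial(9, 1/10).
α = 1 − P(X ≤ 3) = 1 − 495834453/500000000 = 4165547/500000000.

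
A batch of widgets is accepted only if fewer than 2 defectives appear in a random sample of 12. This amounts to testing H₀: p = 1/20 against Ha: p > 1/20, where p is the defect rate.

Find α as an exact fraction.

484801974155211/4096000000000000

Under H₀, X ~ Binomial(12, 1/20); the Type I error rate is P(X ≥ 2).
α = 1 − P(X ≤ 1) = 1 − 3611198025844789/4096000000000000 = 484801974155211/4096000000000000.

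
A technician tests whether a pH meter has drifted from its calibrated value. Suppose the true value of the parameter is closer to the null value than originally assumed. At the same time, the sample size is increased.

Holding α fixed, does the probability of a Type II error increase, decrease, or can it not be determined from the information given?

The first change alone would make β increase; the second alone would make β decrease. Which effect dominates depends on the magnitudes, which are not given.

Cannot be determined from the information given.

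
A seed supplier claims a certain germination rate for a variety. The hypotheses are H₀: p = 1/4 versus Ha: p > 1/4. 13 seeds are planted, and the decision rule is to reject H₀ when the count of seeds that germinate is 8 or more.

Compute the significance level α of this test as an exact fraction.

23695/4194304

α = P(reject H₀ | H₀ true) = P(X ≥ 8 | p = 1/4), with X ~ Binomial(13, 1/4).
Summing C(13,j)(1/4)^j(3/4)^{13−j} for j = 8,…,13 gives 23695/4194304.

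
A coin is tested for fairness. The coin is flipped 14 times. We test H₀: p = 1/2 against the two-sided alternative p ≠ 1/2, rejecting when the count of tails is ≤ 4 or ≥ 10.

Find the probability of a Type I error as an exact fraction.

1471/8192

Under H₀, Y ~ Binomial(14, 1/2); α is the probability of landing in either tail, P(Y ≤ 4) + P(Y ≥ 10).
Each tail has probability (1 + 14 + 91 + 364 + 1001)/16384; doubling gives α = 2942/16384 = 1471/8192.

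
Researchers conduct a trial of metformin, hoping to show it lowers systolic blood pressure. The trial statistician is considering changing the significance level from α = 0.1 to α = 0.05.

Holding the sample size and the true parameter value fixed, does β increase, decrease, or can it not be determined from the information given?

A smaller α moves the rejection region further into the tail. With the alternative true, more outcomes now fall outside the rejection region, so failing to reject becomes more likely.

It increases.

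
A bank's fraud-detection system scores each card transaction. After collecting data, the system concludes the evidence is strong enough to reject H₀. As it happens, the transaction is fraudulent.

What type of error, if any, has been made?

No error — this is a correct decision.

The conventional null hypothesis here is that the transaction is legitimate.
The test rejected a false H₀ — the decision matches the true state.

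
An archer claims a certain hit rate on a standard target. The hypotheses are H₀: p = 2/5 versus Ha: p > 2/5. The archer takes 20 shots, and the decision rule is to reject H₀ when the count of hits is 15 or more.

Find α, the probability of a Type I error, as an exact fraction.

153686966272/95367431640625

α = P(reject H₀ | H₀ true) = P(X ≥ 15 | p = 2/5), with X ~ Binomial(20, 2/5).
Adding the binomial terms for j = 15 through 20 with p = 2/5 yields 153686966272/95367431640625.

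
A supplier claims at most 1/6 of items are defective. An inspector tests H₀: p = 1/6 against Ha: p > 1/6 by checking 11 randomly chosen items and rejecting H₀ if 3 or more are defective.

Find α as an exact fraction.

α = P(reject H₀ | H₀ true) = P(X ≥ 3 | p = 1/6), X ~ Binomial(11, 1/6).
Via the complement, α = 1 − Σ_{j=0}^{2} C(11,j)(1/6)^j(5/6)^{11-j} = 3671303/13436928.

3671303/13436928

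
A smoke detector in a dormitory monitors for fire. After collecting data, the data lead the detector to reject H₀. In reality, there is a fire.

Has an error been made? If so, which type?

Neither — the decision is correct.

The conventional null hypothesis here is that there is no fire.
The test rejected a false H₀ — the decision matches the true state.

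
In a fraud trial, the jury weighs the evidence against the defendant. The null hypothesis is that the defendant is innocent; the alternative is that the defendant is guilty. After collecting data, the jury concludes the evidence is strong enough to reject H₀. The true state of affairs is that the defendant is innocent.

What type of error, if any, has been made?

H₀ was rejected, but H₀ is actually true.
Rejecting a true null hypothesis is a Type I error (false positive).

Type I error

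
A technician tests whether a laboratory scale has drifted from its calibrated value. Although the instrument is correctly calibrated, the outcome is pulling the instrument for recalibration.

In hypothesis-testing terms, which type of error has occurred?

Type I error

The null hypothesis here is that the instrument is correctly calibrated.
'Pulling the instrument for recalibration' corresponds to rejecting H₀.
H₀ was rejected but H₀ is true — a Type I error (false positive).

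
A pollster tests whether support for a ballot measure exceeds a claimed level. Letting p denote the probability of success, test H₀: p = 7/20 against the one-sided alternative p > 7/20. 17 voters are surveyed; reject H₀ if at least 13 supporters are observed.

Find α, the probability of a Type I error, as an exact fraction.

192899528156639731/327680000000000000000

α = P(reject H₀ | H₀ true) = P(X ≥ 13 | p = 7/20), with X ~ Binomial(17, 7/20).
Adding the binomial terms for j = 13 through 17 with p = 7/20 yields 192899528156639731/327680000000000000000.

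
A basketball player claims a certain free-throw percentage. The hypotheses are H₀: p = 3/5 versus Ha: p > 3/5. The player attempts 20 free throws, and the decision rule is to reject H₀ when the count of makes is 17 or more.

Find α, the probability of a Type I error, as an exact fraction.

1522175101281/95367431640625

α = P(reject H₀ | H₀ true) = P(S ≥ 17 | p = 3/5), with S ~ Binomial(20, 3/5).
P(S ≥ 17) = Σ_{j=17}^{20} C(20,j)·(3/5)^j·(2/5)^{20-j} = 1522175101281/95367431640625.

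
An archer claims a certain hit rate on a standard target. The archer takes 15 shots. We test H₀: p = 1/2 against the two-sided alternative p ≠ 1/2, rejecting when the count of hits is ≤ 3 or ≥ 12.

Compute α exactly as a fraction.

Under H₀, Y ~ Binomial(15, 1/2); α is the probability of landing in either tail, P(Y ≤ 3) + P(Y ≥ 12).
By symmetry, α = 2·P(Y ≤ 3) = 2·(1 + 15 + 105 + 455)/32768 = 1152/32768 = 9/256.

9/256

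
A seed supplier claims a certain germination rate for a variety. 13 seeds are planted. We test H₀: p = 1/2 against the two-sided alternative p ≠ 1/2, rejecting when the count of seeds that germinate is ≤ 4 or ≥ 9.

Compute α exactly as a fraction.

α = P(K ≤ 4 or K ≥ 9 | p = 1/2), K ~ Binomial(13, 1/2).
By symmetry, α = 2·P(K ≤ 4) = 2·(1 + 13 + 78 + 286 + 715)/8192 = 2186/8192 = 1093/4096.

1093/4096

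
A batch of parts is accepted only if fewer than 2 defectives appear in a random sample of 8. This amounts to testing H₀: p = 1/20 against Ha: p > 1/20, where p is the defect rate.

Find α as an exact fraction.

1465463047/25600000000

The significance level is the probability, assuming p = 1/20, of seeing 2 or more defectives in 8 draws.
α = 1 − P(Y ≤ 1) = 1 − 24134536953/25600000000 = 1465463047/25600000000.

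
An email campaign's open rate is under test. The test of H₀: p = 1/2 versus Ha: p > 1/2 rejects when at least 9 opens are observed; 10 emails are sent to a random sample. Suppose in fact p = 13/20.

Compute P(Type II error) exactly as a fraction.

A Type II error is failing to reject when Ha holds: with p = 13/20, β = P(X ≤ 8).
Adding the binomial probabilities P(X=0)+…+P(X=8) at p = 13/20 gives 9359826552041/10240000000000.

9359826552041/10240000000000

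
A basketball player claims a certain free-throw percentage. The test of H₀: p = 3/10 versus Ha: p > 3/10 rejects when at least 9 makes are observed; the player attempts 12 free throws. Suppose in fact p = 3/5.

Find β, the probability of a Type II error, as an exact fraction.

A Type II error is failing to reject when Ha holds: with p = 3/5, β = P(S ≤ 8).
Summing C(12,j)·(3/5)^j·(2/5)^{12-j} for j = 0..8 gives 37825328/48828125.

37825328/48828125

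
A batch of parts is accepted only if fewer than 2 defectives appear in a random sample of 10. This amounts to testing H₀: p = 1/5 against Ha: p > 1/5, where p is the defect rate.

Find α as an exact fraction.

α = P(reject H₀ | H₀ true) = P(K ≥ 2 | p = 1/5), K ~ Binomial(10, 1/5).
α = 1 − P(K ≤ 1) = 1 − 3670016/9765625 = 6095609/9765625.

6095609/9765625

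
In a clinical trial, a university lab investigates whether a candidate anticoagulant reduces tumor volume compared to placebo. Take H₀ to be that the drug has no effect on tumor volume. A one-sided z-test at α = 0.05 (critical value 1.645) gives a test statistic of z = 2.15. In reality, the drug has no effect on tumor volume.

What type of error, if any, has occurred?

Type I error

Since z = 2.15 > z* = 1.645, H₀ is rejected.
H₀ is true (actually the drug has no effect on tumor volume).
Rejecting a true H₀ is a Type I error.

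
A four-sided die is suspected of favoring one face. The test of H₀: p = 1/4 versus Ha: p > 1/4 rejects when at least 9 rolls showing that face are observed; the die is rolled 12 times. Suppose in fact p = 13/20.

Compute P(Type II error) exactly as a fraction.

β = P(fail to reject H₀ | Ha true) = P(S ≤ 8 | p = 13/20), S ~ Binomial(12, 13/20).
Summing C(12,j)·(13/20)^j·(7/20)^{12-j} for j = 0..8 gives 535222111290433/819200000000000.

535222111290433/819200000000000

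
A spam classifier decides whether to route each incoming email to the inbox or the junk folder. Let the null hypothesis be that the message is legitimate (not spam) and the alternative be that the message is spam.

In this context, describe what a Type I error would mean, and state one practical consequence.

A Type I error is rejecting H₀ when H₀ is true.
Here that means sending the message to the spam folder when actually the message is legitimate (not spam).

A Type I error would mean concluding that the message is spam when in fact the message is legitimate (not spam). Consequence: a legitimate email — possibly an important one — is hidden in the spam folder.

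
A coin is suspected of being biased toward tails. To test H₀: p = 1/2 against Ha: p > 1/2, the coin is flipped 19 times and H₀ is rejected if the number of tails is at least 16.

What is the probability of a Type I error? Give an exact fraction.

α = P(reject H₀ | H₀ true) = P(X ≥ 16 | p = 1/2), with X ~ Binomial(19, 1/2).
Summing the upper tail: (969 + 171 + 19 + 1) / 2^19 = 1160/524288 = 145/65536.

145/65536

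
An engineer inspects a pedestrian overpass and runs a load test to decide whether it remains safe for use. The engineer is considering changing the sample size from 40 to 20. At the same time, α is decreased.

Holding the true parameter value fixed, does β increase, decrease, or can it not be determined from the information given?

It increases.

A smaller sample increases the standard error, so the sampling distributions under H₀ and Ha overlap more. A smaller α moves the rejection region further into the tail. With the alternative true, more outcomes now fall outside the rejection region, so failing to reject becomes more likely. Both changes push β in the same direction.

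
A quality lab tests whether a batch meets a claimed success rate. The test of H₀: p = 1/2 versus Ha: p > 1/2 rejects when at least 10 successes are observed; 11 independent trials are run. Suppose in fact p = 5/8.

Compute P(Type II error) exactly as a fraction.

4109420421/4294967296

β = P(fail to reject H₀ | Ha true) = P(K ≤ 9 | p = 5/8), K ~ Binomial(11, 5/8).
Summing C(11,j)·(5/8)^j·(3/8)^{11-j} for j = 0..9 gives 4109420421/4294967296.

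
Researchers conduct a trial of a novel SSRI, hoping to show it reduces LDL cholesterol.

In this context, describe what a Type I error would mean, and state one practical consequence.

With the conventional null hypothesis that the drug has no effect on LDL cholesterol:
A Type I error is rejecting H₀ when H₀ is true.
Here that means concluding that the drug is effective when actually the drug has no effect on LDL cholesterol.

A Type I error would mean concluding that the drug reduces LDL cholesterol when in fact the drug has no effect on LDL cholesterol. Consequence: resources are spent bringing an ineffective treatment to market.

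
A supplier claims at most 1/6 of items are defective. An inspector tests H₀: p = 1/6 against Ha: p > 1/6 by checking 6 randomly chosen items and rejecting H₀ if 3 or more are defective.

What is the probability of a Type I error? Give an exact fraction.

1453/23328

Under H₀, K ~ Binomial(6, 1/6); the Type I error rate is P(K ≥ 3).
α = 1 − P(K ≤ 2) = 1 − 21875/23328 = 1453/23328.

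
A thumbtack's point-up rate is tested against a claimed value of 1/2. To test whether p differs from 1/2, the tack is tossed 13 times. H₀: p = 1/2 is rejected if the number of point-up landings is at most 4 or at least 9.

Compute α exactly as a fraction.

1093/4096

α = P(S ≤ 4 or S ≥ 9 | p = 1/2), S ~ Binomial(13, 1/2).
The two tails are symmetric, so α = 2·(1 + 13 + 78 + 286 + 715)/2^13 = 2186/8192 = 1093/4096.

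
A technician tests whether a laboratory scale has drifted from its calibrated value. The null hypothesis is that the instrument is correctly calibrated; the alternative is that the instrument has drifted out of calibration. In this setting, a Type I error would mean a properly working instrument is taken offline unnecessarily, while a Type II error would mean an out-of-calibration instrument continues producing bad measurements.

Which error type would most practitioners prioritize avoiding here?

Type II error

The Type II consequence (an out-of-calibration instrument continues producing bad measurements) is more severe than the Type I consequence (a properly working instrument is taken offline unnecessarily).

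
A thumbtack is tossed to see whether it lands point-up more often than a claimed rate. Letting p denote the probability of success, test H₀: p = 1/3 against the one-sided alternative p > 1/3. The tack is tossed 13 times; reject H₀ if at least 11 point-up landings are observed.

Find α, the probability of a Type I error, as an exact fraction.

113/531441

α = P(reject H₀ | H₀ true) = P(K ≥ 11 | p = 1/3), with K ~ Binomial(13, 1/3).
P(K ≥ 11) = Σ_{j=11}^{13} C(13,j)·(1/3)^j·(2/3)^{13-j} = 113/531441.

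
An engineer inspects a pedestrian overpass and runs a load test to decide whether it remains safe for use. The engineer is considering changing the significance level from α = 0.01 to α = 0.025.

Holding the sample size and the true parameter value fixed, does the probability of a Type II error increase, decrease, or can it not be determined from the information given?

It decreases.

A larger α widens the rejection region, so when the alternative is true more outcomes lead to rejection — failing to reject becomes less likely.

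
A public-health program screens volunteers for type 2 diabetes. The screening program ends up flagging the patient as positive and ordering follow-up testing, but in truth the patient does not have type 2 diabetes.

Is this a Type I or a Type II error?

Type I error

The null hypothesis here is that the patient does not have type 2 diabetes.
'Flagging the patient as positive and ordering follow-up testing' corresponds to rejecting H₀.
H₀ was rejected but H₀ is true — a Type I error (false positive).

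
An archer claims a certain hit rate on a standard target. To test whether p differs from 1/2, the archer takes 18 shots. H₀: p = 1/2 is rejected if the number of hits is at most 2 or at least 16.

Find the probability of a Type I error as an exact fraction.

43/32768

The significance level is the null-hypothesis probability of the rejection region {≤2} ∪ {≥16}.
Each tail has probability (1 + 18 + 153)/262144; doubling gives α = 344/262144 = 43/32768.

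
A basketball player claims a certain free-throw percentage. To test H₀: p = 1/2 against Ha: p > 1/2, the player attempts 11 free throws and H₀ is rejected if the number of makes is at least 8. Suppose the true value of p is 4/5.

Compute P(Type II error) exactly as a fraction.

12589/78125

Under the alternative p = 4/5, K ~ Binomial(11, 4/5); β is the probability the test does not reject, P(K < 8).
Equivalently, β = 1 − P(K ≥ 8) = 12589/78125.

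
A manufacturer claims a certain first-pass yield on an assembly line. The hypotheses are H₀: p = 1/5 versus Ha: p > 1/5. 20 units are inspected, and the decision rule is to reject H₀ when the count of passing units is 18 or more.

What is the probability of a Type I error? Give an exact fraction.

Under H₀, X ~ Binomial(20, 1/5), and α = P(X ≥ 18).
Summing C(20,j)(1/5)^j(4/5)^{20−j} for j = 18,…,20 gives 3121/95367431640625.

3121/95367431640625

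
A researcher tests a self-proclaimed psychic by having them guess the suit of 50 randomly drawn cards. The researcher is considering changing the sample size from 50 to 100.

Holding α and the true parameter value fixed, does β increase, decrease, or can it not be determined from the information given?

It decreases.

Increasing n separates the H₀ and Ha sampling distributions, so under Ha fewer outcomes land in the acceptance region.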